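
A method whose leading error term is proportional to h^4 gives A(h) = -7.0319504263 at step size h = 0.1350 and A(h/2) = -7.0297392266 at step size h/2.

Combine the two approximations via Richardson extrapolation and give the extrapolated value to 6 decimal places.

Leading term ∝ h^4; use weight 16 = 2^4.
16 × (-7.0297392266) = -112.4758276256; (-112.4758276256) − (-7.0319504263) = -105.4438771993
Extrapolated: (-105.4438771993) / 15 = -7.0295918133

-7.029592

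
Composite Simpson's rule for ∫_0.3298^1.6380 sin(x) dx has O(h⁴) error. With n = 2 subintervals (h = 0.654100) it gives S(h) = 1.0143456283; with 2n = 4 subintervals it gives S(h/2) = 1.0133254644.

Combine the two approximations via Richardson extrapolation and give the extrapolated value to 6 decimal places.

Method order is 4; weight 2^4 = 16.
16·1.0133254644 = 16.2132074304; 16.2132074304 − 1.0143456283 = 15.1988618021
Extrapolated: 15.1988618021 / 15 = 1.0132574535

1.013257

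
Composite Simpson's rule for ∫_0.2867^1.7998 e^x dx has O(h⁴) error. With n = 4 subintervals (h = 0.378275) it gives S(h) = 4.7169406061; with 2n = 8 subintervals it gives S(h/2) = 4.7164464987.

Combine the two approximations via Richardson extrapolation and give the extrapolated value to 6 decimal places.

Method order is 4; weight 2^4 = 16.
16·4.7164464987 = 75.4631439792; 75.4631439792 − 4.7169406061 = 70.7462033731
Divide by 2^4 − 1 = 15.
So the Richardson estimate is 4.7164135582.

4.716414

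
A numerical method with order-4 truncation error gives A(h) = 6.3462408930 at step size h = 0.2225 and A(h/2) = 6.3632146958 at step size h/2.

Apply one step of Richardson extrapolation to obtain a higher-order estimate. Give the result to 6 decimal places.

6.364346

r = 4, so 2^r = 16.
16 × 6.3632146958 = 101.8114351328; 101.8114351328 − 6.3462408930 = 95.4651942398
Divide by 2^4 − 1 = 15.
So the Richardson estimate is 6.3643462827.
Correction |R − A(h/2)| = 1.132e-03; gap |A(h/2) − A(h)| = 1.697e-02.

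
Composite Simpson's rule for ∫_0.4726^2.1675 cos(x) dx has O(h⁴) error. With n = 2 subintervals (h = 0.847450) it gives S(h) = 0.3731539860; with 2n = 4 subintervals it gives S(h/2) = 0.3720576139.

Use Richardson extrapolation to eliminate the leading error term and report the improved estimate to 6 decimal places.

0.371985

r = 4: numerator weight 16, denominator 15.
16×0.3720576139 = 5.9529218224; subtract 0.3731539860 → 5.5797678364
R = 5.5797678364/15 = 0.3719845224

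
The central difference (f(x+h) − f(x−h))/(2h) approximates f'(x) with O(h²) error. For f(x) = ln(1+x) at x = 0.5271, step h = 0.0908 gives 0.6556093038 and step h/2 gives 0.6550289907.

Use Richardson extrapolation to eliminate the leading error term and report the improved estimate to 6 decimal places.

r = 2, so 2^r = 4.
4·0.6550289907 = 2.6201159628; subtract 0.6556093038 → 1.9645066590
Divide by 2^2 − 1 = 3.
(4·0.6550289907 − 0.6556093038)/(4 − 1) = 0.6548355530
Gap between inputs: 5.803e-04; correction applied: −0.0001934377.

0.654836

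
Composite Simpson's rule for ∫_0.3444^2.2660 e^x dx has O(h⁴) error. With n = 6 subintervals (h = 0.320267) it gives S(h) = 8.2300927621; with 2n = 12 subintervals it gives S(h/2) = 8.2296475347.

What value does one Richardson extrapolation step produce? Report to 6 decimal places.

8.229618

r = 4: numerator weight 16, denominator 15.
Weighted: 131.6743605552 − 8.2300927621 = 123.4442677931
Denominator 16 − 1 = 15.
So the Richardson estimate is 8.2296178529.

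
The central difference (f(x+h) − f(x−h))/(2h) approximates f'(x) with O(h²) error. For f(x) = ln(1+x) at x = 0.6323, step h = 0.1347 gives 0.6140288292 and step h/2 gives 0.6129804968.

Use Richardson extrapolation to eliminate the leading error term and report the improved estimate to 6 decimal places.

0.612631

Order 2 gives 2^r = 4 and 2^r − 1 = 3.
2^2·A(h/2) = 2.4519219872; minus A(h) gives 1.8378931580.
1.8378931580 ÷ 3 = 0.6126310527
Gap between inputs: 1.048e-03; correction applied: −0.0003494441.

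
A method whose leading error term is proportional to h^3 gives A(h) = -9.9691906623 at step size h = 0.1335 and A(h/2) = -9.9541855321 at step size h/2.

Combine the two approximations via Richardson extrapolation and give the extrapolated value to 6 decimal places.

The method has order 3: 2^3 = 8.
Difference of the inputs: -9.9541855321 − (-9.9691906623) = 0.0150051302
Divide by 2^3 − 1 = 7: 0.0150051302/7 = 0.0021435900
R = -9.9541855321 + 0.0021435900 = -9.9520419421

-9.952042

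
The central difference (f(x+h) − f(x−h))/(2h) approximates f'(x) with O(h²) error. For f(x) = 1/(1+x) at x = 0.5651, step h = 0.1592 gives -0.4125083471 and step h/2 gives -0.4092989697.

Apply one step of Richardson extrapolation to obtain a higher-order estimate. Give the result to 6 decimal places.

The method has order 2: 2^2 = 4.
Top: 4(-0.4092989697) − (-0.4125083471) = -1.2246875317
(4 × (-0.4092989697) − (-0.4125083471))/(4 − 1) = -0.4082291772

-0.408229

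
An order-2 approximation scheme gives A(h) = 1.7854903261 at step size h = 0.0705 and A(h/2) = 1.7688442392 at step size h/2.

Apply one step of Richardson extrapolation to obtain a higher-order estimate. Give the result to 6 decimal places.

1.763296

With r = 2 the leading error scales as h^2, so the weight is 2^2 = 4.
4×1.7688442392 − 1.7854903261 = 5.2898866307
5.2898866307 ÷ 3 = 1.7632955436
Correction |R − A(h/2)| = 5.549e-03; gap |A(h/2) − A(h)| = 1.665e-02.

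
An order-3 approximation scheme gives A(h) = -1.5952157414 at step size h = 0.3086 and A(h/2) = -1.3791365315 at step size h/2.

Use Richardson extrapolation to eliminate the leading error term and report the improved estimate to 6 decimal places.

With r = 3 the leading error scales as h^3, so the weight is 2^3 = 8.
A(h/2) − A(h) = -1.3791365315 − (-1.5952157414) = 0.2160792099
Correction (A(h/2) − A(h))/(8 − 1) = 0.2160792099/7 = 0.0308684586
R = -1.3791365315 + 0.0308684586 = -1.3482680729

-1.348268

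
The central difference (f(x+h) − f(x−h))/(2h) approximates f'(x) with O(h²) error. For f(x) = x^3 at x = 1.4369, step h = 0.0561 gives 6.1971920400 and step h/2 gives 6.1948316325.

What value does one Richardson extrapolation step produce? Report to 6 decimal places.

6.194045

Error is O(h^2); halving h shrinks it by 2^2 = 4.
4·6.1948316325 = 24.7793265300; 24.7793265300 − 6.1971920400 = 18.5821344900
Divide by 2^2 − 1 = 3.
Extrapolated: 18.5821344900 / 3 = 6.1940448300
Correction |R − A(h/2)| = 7.868e-04; gap |A(h/2) − A(h)| = 2.360e-03.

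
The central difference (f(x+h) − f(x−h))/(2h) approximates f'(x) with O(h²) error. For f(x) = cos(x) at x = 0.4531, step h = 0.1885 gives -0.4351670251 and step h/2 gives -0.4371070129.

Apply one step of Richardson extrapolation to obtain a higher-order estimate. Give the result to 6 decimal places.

-0.437754

The method has order 2: 2^2 = 4.
2^2×A(h/2) = -1.7484280516; minus A(h) gives -1.3132610265.
R = (-1.3132610265)/3 = -0.4377536755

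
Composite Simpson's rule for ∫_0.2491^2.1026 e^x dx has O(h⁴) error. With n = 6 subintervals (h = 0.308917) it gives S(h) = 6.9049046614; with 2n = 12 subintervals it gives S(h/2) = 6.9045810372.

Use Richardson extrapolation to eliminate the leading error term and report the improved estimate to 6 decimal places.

With r = 4 the leading error scales as h^4, so the weight is 2^4 = 16.
Top: 16(6.9045810372) − (6.9049046614) = 103.5683919338
Divide by 2^4 − 1 = 15.
Result: 6.9045594623
Correction |R − A(h/2)| = 2.157e-05; gap |A(h/2) − A(h)| = 3.236e-04.

6.904559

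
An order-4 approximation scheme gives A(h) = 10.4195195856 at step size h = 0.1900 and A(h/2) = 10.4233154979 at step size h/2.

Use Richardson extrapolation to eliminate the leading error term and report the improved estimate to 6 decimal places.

10.423569

Error is O(h^4); halving h shrinks it by 2^4 = 16.
Difference of the inputs: 10.4233154979 − 10.4195195856 = 0.0037959123
Correction (A(h/2) − A(h))/(16 − 1) = 0.0037959123/15 = 0.0002530608
R = A(h/2) + (A(h/2) − A(h))/15 = 10.4233154979 + 0.0002530608 = 10.4235685587
Correction |R − A(h/2)| = 2.531e-04; gap |A(h/2) − A(h)| = 3.796e-03.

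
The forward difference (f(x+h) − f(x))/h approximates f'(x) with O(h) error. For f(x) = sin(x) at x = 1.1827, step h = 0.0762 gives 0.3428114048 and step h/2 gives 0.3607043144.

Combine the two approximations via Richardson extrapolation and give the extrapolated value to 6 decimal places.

Order 1 gives 2^r = 2 and 2^r − 1 = 1.
2 × 0.3607043144 = 0.7214086288; 0.7214086288 − 0.3428114048 = 0.3785972240
R = 0.3785972240/1 = 0.3785972240

0.378597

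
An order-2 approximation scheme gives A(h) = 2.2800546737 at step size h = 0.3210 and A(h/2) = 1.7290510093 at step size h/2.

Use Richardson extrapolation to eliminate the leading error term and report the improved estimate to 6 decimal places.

Error is O(h^2); halving h shrinks it by 2^2 = 4.
4*1.7290510093 = 6.9162040372; subtract 2.2800546737 → 4.6361493635
Extrapolated: 4.6361493635 / 3 = 1.5453831212

1.545383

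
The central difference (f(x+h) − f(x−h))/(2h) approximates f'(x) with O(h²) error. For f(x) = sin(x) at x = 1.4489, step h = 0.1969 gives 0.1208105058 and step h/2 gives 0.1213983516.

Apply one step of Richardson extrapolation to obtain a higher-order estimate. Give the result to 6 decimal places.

0.121594

r = 2: numerator weight 4, denominator 3.
4·0.1213983516 = 0.4855934064; 0.4855934064 − 0.1208105058 = 0.3647829006
0.3647829006 ÷ 3 = 0.1215943002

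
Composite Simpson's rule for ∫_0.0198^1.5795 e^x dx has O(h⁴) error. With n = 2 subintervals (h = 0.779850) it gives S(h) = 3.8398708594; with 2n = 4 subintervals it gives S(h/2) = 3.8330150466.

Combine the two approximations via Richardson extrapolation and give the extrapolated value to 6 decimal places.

3.832558

With r = 4 the leading error scales as h^4, so the weight is 2^4 = 16.
Top: 16(3.8330150466) − (3.8398708594) = 57.4883698862
Divide by 2^4 − 1 = 15.
57.4883698862 ÷ 15 = 3.8325579924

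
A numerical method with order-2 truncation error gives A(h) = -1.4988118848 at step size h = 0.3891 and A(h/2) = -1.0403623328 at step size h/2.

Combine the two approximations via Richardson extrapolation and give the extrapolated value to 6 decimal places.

r = 2, so 2^r = 4.
2^2*A(h/2) = -4.1614493312; minus A(h) gives -2.6626374464.
Denominator 4 − 1 = 3.
Result: -0.8875458155
Shift from A(h/2): +0.1528165173.

-0.887546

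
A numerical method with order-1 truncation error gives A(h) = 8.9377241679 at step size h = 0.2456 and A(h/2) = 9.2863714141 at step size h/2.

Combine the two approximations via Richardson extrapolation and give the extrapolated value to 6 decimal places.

r = 1, so 2^r = 2.
2×9.2863714141 = 18.5727428282; 18.5727428282 − 8.9377241679 = 9.6350186603
(2×9.2863714141 − 8.9377241679)/(2 − 1) = 9.6350186603
Shift from A(h/2): +0.3486472462.

9.635019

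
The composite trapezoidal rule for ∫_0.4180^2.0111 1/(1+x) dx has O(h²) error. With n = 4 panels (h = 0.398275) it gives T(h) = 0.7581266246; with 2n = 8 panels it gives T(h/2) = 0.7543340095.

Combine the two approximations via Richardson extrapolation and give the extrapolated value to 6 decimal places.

Method order is 2; weight 2^2 = 4.
Top: 4(0.7543340095) − (0.7581266246) = 2.2592094134
Extrapolated: 2.2592094134 / 3 = 0.7530698045
Shift from A(h/2): −0.0012642050.

0.753070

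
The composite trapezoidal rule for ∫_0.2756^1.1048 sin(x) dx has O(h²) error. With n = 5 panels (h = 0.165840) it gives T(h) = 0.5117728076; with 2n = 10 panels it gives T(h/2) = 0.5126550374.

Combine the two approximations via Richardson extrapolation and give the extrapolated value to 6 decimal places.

Method order is 2; weight 2^2 = 4.
4·0.5126550374 = 2.0506201496; 2.0506201496 − 0.5117728076 = 1.5388473420
1.5388473420 ÷ 3 = 0.5129491140
Gap between inputs: 8.822e-04; correction applied: +0.0002940766.

0.512949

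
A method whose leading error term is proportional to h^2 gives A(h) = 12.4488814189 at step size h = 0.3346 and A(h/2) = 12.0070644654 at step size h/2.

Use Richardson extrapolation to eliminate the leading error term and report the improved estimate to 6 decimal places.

11.859792

Error is O(h^2); halving h shrinks it by 2^2 = 4.
Difference of the inputs: 12.0070644654 − 12.4488814189 = -0.4418169535
Divide by 2^2 − 1 = 3: (-0.4418169535)/3 = -0.1472723178
R = A(h/2) + (A(h/2) − A(h))/3 = 12.0070644654 − 0.1472723178 = 11.8597921476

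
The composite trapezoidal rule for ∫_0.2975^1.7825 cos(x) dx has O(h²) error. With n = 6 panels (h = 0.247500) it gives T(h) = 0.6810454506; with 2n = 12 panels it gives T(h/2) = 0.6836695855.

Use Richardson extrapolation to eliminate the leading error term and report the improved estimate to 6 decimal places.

0.684544

r = 2: numerator weight 4, denominator 3.
A(h/2) − A(h) = 0.6836695855 − 0.6810454506 = 0.0026241349
Divide by 2^2 − 1 = 3: 0.0026241349/3 = 0.0008747116
R = A(h/2) + (A(h/2) − A(h))/3 = 0.6836695855 + 0.0008747116 = 0.6845442971
Correction |R − A(h/2)| = 8.747e-04; gap |A(h/2) − A(h)| = 2.624e-03.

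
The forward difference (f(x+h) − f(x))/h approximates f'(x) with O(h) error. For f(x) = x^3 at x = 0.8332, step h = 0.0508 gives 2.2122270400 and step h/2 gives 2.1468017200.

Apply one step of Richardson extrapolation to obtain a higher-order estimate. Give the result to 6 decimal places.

2.081376

Error is O(h^1); halving h shrinks it by 2^1 = 2.
2^1·A(h/2) = 4.2936034400; minus A(h) gives 2.0813764000.
Denominator 2 − 1 = 1.
2.0813764000 ÷ 1 = 2.0813764000
Gap between inputs: 6.543e-02; correction applied: −0.0654253200.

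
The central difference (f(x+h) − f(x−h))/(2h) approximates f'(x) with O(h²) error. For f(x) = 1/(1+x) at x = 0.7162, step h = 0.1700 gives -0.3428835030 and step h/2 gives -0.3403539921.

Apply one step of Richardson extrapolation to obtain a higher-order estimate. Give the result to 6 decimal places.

Leading term ∝ h^2; use weight 4 = 2^2.
Numerator 4·A(h/2) − A(h) = 4·(-0.3403539921) − (-0.3428835030) = -1.0185324654
R = (-1.0185324654)/3 = -0.3395108218
Correction |R − A(h/2)| = 8.432e-04; gap |A(h/2) − A(h)| = 2.530e-03.

-0.339511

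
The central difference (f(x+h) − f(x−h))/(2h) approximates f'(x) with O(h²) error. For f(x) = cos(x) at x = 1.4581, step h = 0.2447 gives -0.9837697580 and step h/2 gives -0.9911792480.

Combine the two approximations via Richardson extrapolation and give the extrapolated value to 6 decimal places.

r = 2, so 2^r = 4.
4·(-0.9911792480) − (-0.9837697580) = -2.9809472340
(-2.9809472340) ÷ 3 = -0.9936490780
Gap between inputs: 7.409e-03; correction applied: −0.0024698300.

-0.993649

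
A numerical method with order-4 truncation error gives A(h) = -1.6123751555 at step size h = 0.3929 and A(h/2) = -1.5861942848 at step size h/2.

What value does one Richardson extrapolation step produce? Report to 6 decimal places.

The method has order 4: 2^4 = 16.
Difference of the inputs: -1.5861942848 − (-1.6123751555) = 0.0261808707
Divide by 2^4 − 1 = 15: 0.0261808707/15 = 0.0017453914
R = -1.5861942848 + 0.0017453914 = -1.5844488934
Shift from A(h/2): +0.0017453914.

-1.584449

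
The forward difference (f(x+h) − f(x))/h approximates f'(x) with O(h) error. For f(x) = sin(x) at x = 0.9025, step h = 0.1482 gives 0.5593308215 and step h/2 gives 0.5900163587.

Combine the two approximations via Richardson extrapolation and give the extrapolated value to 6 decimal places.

0.620702

Order 1 gives 2^r = 2 and 2^r − 1 = 1.
Numerator 2*A(h/2) − A(h) = 2*0.5900163587 − 0.5593308215 = 0.6207018959
Denominator 2 − 1 = 1.
(2*0.5900163587 − 0.5593308215)/(2 − 1) = 0.6207018959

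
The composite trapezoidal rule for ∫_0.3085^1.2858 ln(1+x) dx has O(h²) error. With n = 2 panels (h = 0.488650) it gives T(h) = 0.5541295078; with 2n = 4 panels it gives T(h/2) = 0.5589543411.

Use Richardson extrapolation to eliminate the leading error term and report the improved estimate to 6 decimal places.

Leading term ∝ h^2; use weight 4 = 2^2.
4 × 0.5589543411 = 2.2358173644; 2.2358173644 − 0.5541295078 = 1.6816878566
Denominator 4 − 1 = 3.
1.6816878566 ÷ 3 = 0.5605626189
Shift from A(h/2): +0.0016082778.

0.560563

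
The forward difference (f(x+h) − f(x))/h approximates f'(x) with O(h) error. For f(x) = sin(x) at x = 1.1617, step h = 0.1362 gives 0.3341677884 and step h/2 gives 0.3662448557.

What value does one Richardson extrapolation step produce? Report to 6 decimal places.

r = 1, so 2^r = 2.
Weighted: 0.7324897114 − 0.3341677884 = 0.3983219230
Denominator 2 − 1 = 1.
So the Richardson estimate is 0.3983219230.
Correction |R − A(h/2)| = 3.208e-02; gap |A(h/2) − A(h)| = 3.208e-02.

0.398322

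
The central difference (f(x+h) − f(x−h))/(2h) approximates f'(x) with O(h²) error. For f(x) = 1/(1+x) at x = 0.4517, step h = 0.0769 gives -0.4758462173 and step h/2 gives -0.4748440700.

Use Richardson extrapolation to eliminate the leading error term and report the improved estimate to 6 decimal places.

-0.474510

The method has order 2: 2^2 = 4.
A(h/2) − A(h) = -0.4748440700 − (-0.4758462173) = 0.0010021473
Divide by 2^2 − 1 = 3: 0.0010021473/3 = 0.0003340491
R = -0.4748440700 + 0.0003340491 = -0.4745100209
Correction |R − A(h/2)| = 3.340e-04; gap |A(h/2) − A(h)| = 1.002e-03.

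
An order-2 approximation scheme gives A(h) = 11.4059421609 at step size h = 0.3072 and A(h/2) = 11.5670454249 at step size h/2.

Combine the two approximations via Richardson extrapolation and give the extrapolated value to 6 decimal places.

11.620747

r = 2: numerator weight 4, denominator 3.
2^2*A(h/2) = 46.2681816996; minus A(h) gives 34.8622395387.
R = 34.8622395387/3 = 11.6207465129
Gap between inputs: 1.611e-01; correction applied: +0.0537010880.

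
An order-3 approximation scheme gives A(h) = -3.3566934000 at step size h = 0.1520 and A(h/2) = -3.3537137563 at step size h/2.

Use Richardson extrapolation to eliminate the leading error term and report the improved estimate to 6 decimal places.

-3.353288

Order 3 gives 2^r = 8 and 2^r − 1 = 7.
Weighted: (-26.8297100504) − (-3.3566934000) = -23.4730166504
R = (-23.4730166504)/7 = -3.3532880929
Correction |R − A(h/2)| = 4.257e-04; gap |A(h/2) − A(h)| = 2.980e-03.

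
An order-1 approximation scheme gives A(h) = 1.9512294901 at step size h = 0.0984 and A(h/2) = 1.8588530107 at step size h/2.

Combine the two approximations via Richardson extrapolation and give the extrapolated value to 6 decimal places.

With r = 1 the leading error scales as h^1, so the weight is 2^1 = 2.
Top: 2(1.8588530107) − (1.9512294901) = 1.7664765313
Extrapolated: 1.7664765313 / 1 = 1.7664765313

1.766477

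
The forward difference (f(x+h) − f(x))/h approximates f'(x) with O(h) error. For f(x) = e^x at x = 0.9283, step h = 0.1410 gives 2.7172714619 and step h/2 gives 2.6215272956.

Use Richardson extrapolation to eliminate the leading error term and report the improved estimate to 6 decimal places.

Order 1 gives 2^r = 2 and 2^r − 1 = 1.
2·2.6215272956 = 5.2430545912; subtract 2.7172714619 → 2.5257831293
R = 2.5257831293/1 = 2.5257831293

2.525783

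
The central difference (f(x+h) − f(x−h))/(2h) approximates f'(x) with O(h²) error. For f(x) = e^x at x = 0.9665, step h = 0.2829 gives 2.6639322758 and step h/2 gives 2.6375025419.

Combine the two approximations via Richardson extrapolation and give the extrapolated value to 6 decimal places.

2.628693

Order 2 gives 2^r = 4 and 2^r − 1 = 3.
Weighted: 10.5500101676 − 2.6639322758 = 7.8860778918
Denominator 4 − 1 = 3.
So the Richardson estimate is 2.6286926306.
Shift from A(h/2): −0.0088099113.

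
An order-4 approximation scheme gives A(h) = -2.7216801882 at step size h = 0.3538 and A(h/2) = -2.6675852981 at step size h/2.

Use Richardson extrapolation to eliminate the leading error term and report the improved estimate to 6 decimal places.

-2.663979

Error is O(h^4); halving h shrinks it by 2^4 = 16.
Numerator 16×A(h/2) − A(h) = 16×(-2.6675852981) − (-2.7216801882) = -39.9596845814
Extrapolated: (-39.9596845814) / 15 = -2.6639789721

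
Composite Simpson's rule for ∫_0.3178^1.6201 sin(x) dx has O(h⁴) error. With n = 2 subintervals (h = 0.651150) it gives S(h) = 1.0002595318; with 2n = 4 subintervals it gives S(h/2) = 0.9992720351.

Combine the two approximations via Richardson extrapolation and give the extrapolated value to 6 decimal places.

0.999206

r = 4, so 2^r = 16.
16·0.9992720351 − 1.0002595318 = 14.9880930298
14.9880930298 ÷ 15 = 0.9992062020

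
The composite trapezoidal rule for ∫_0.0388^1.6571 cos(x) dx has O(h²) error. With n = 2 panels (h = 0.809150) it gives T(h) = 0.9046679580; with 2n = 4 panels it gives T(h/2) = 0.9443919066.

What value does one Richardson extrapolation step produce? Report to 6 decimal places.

Order 2 gives 2^r = 4 and 2^r − 1 = 3.
A(h/2) − A(h) = 0.9443919066 − 0.9046679580 = 0.0397239486
Divide by 2^2 − 1 = 3: 0.0397239486/3 = 0.0132413162
R = 0.9443919066 + 0.0132413162 = 0.9576332228

0.957633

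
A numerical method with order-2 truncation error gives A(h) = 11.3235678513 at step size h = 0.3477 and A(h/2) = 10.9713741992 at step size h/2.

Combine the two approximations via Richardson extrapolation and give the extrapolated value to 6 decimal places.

10.853976

r = 2: numerator weight 4, denominator 3.
Top: 4(10.9713741992) − (11.3235678513) = 32.5619289455
Denominator 4 − 1 = 3.
Result: 10.8539763152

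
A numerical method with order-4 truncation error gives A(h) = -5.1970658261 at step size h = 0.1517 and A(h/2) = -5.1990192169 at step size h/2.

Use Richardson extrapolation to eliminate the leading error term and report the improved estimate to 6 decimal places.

Order 4 gives 2^r = 16 and 2^r − 1 = 15.
16×(-5.1990192169) − (-5.1970658261) = -77.9872416443
Denominator 16 − 1 = 15.
(-77.9872416443) ÷ 15 = -5.1991494430
Shift from A(h/2): −0.0001302261.

-5.199149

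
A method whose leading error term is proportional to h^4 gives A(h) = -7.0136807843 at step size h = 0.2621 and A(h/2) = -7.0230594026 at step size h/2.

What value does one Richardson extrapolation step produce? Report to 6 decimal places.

The method has order 4: 2^4 = 16.
Difference of the inputs: -7.0230594026 − (-7.0136807843) = -0.0093786183
Correction (A(h/2) − A(h))/(16 − 1) = (-0.0093786183)/15 = -0.0006252412
R = -7.0230594026 − 0.0006252412 = -7.0236846438
Shift from A(h/2): −0.0006252412.

-7.023685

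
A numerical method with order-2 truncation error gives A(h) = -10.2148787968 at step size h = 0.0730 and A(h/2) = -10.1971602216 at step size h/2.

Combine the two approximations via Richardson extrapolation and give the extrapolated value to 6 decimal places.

-10.191254

With r = 2 the leading error scales as h^2, so the weight is 2^2 = 4.
2^2×A(h/2) = -40.7886408864; minus A(h) gives -30.5737620896.
Divide by 2^2 − 1 = 3.
(-30.5737620896) ÷ 3 = -10.1912540299
Gap between inputs: 1.772e-02; correction applied: +0.0059061917.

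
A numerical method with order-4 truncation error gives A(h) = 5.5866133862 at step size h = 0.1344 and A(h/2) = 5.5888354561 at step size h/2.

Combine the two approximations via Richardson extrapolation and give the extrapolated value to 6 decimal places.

5.588984

With r = 4 the leading error scales as h^4, so the weight is 2^4 = 16.
Numerator 16·A(h/2) − A(h) = 16·5.5888354561 − 5.5866133862 = 83.8347539114
Divide by 2^4 − 1 = 15.
Extrapolated: 83.8347539114 / 15 = 5.5889835941
Gap between inputs: 2.222e-03; correction applied: +0.0001481380.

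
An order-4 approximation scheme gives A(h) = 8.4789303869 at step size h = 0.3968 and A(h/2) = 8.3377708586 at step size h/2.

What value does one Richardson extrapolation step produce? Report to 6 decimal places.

8.328360

Leading term ∝ h^4; use weight 16 = 2^4.
16 × 8.3377708586 = 133.4043337376; 133.4043337376 − 8.4789303869 = 124.9254033507
(16 × 8.3377708586 − 8.4789303869)/(16 − 1) = 8.3283602234
Shift from A(h/2): −0.0094106352.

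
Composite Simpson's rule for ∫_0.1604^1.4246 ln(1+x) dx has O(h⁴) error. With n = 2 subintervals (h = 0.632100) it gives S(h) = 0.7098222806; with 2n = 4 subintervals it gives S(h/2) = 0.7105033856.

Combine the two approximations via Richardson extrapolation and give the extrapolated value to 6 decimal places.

0.710549

With r = 4 the leading error scales as h^4, so the weight is 2^4 = 16.
Numerator 16*A(h/2) − A(h) = 16*0.7105033856 − 0.7098222806 = 10.6582318890
Denominator 16 − 1 = 15.
Extrapolated: 10.6582318890 / 15 = 0.7105487926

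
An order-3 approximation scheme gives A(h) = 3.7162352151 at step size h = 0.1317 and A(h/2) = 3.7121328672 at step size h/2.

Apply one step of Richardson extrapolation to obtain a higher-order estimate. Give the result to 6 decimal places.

3.711547

r = 3, so 2^r = 8.
8×3.7121328672 = 29.6970629376; 29.6970629376 − 3.7162352151 = 25.9808277225
Divide by 2^3 − 1 = 7.
25.9808277225 ÷ 7 = 3.7115468175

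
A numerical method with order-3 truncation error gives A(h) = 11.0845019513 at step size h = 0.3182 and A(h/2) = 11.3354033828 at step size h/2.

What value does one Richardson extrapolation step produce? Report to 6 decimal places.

11.371246

Method order is 3; weight 2^3 = 8.
Weighted: 90.6832270624 − 11.0845019513 = 79.5987251111
Divide by 2^3 − 1 = 7.
Result: 11.3712464444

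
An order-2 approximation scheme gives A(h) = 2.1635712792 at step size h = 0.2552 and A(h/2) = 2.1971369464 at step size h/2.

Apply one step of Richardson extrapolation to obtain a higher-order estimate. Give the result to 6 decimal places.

Leading term ∝ h^2; use weight 4 = 2^2.
Numerator 4×A(h/2) − A(h) = 4×2.1971369464 − 2.1635712792 = 6.6249765064
Divide by 2^2 − 1 = 3.
Result: 2.2083255021

2.208326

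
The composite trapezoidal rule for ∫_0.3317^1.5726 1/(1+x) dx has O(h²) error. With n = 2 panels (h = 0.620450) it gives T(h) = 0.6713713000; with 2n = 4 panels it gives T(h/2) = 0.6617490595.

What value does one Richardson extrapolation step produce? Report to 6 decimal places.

0.658542

With r = 2 the leading error scales as h^2, so the weight is 2^2 = 4.
4 × 0.6617490595 − 0.6713713000 = 1.9756249380
Extrapolated: 1.9756249380 / 3 = 0.6585416460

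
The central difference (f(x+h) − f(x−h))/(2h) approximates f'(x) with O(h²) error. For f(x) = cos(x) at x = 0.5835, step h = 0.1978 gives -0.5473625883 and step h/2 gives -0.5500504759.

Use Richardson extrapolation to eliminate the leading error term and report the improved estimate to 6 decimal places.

Order 2 gives 2^r = 4 and 2^r − 1 = 3.
Numerator 4·A(h/2) − A(h) = 4·(-0.5500504759) − (-0.5473625883) = -1.6528393153
Divide by 2^2 − 1 = 3.
Extrapolated: (-1.6528393153) / 3 = -0.5509464384

-0.550946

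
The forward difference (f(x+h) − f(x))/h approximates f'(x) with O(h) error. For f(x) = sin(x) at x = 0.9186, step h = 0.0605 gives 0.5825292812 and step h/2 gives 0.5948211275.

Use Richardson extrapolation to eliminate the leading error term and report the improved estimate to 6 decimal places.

0.607113

r = 1: numerator weight 2, denominator 1.
Numerator 2 × A(h/2) − A(h) = 2 × 0.5948211275 − 0.5825292812 = 0.6071129738
Divide by 2^1 − 1 = 1.
So the Richardson estimate is 0.6071129738.
Correction |R − A(h/2)| = 1.229e-02; gap |A(h/2) − A(h)| = 1.229e-02.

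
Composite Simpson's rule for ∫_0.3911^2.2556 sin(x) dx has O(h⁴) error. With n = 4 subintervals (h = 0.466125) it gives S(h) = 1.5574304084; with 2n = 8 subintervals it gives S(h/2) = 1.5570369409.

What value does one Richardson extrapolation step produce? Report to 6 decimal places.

r = 4, so 2^r = 16.
Top: 16(1.5570369409) − (1.5574304084) = 23.3551606460
23.3551606460 ÷ 15 = 1.5570107097

1.557011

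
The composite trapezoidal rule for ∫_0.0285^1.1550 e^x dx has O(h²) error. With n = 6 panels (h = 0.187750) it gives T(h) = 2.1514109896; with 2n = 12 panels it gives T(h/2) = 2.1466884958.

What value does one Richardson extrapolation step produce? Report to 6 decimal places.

2.145114

Method order is 2; weight 2^2 = 4.
Weighted: 8.5867539832 − 2.1514109896 = 6.4353429936
R = 6.4353429936/3 = 2.1451143312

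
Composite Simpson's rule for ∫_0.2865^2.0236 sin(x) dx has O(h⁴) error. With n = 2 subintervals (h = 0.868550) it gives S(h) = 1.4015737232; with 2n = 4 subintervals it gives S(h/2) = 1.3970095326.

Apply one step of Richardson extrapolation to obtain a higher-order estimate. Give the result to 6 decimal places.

1.396705

Error is O(h^4); halving h shrinks it by 2^4 = 16.
16 × 1.3970095326 = 22.3521525216; subtract 1.4015737232 → 20.9505787984
(16 × 1.3970095326 − 1.4015737232)/(16 − 1) = 1.3967052532
Shift from A(h/2): −0.0003042794.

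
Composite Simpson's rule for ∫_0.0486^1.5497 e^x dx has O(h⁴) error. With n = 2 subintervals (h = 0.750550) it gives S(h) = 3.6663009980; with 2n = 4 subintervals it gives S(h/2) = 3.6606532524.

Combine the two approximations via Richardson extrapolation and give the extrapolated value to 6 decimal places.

Error is O(h^4); halving h shrinks it by 2^4 = 16.
16*3.6606532524 = 58.5704520384; 58.5704520384 − 3.6663009980 = 54.9041510404
Extrapolated: 54.9041510404 / 15 = 3.6602767360

3.660277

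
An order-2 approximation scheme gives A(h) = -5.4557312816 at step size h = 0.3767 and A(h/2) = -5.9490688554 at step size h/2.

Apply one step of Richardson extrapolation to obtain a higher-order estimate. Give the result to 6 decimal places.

-6.113515

With r = 2 the leading error scales as h^2, so the weight is 2^2 = 4.
Top: 4(-5.9490688554) − (-5.4557312816) = -18.3405441400
(-18.3405441400) ÷ 3 = -6.1135147133
Correction |R − A(h/2)| = 1.644e-01; gap |A(h/2) − A(h)| = 4.933e-01.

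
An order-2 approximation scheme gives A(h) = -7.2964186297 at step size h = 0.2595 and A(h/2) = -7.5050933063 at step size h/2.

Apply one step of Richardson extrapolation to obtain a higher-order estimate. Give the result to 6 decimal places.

-7.574652

Method order is 2; weight 2^2 = 4.
2^2*A(h/2) = -30.0203732252; minus A(h) gives -22.7239545955.
Denominator 4 − 1 = 3.
So the Richardson estimate is -7.5746515318.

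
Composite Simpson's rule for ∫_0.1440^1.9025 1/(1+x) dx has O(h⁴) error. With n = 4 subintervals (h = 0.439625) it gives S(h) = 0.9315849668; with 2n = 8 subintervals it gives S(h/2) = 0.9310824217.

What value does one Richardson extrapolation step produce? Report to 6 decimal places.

With r = 4 the leading error scales as h^4, so the weight is 2^4 = 16.
Numerator 16·A(h/2) − A(h) = 16·0.9310824217 − 0.9315849668 = 13.9657337804
Divide by 2^4 − 1 = 15.
R = 13.9657337804/15 = 0.9310489187

0.931049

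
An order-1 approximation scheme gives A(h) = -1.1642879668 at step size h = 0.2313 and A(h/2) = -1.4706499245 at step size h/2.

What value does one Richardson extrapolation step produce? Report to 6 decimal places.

-1.777012

Order 1 gives 2^r = 2 and 2^r − 1 = 1.
A(h/2) − A(h) = -1.4706499245 − (-1.1642879668) = -0.3063619577
Divide by 2^1 − 1 = 1: (-0.3063619577)/1 = -0.3063619577
R = -1.4706499245 − 0.3063619577 = -1.7770118822
Shift from A(h/2): −0.3063619577.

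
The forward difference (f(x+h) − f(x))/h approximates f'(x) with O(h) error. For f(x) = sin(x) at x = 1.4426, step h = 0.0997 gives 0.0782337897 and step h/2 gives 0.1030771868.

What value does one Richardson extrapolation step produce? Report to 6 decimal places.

With r = 1 the leading error scales as h^1, so the weight is 2^1 = 2.
2·0.1030771868 = 0.2061543736; subtract 0.0782337897 → 0.1279205839
(2·0.1030771868 − 0.0782337897)/(2 − 1) = 0.1279205839

0.127921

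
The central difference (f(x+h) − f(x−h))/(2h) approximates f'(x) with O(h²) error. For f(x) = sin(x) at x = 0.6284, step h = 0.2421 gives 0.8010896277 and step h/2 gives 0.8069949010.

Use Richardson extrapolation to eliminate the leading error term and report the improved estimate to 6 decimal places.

0.808963

Leading term ∝ h^2; use weight 4 = 2^2.
4 × 0.8069949010 = 3.2279796040; 3.2279796040 − 0.8010896277 = 2.4268899763
Denominator 4 − 1 = 3.
Extrapolated: 2.4268899763 / 3 = 0.8089633254
Correction |R − A(h/2)| = 1.968e-03; gap |A(h/2) − A(h)| = 5.905e-03.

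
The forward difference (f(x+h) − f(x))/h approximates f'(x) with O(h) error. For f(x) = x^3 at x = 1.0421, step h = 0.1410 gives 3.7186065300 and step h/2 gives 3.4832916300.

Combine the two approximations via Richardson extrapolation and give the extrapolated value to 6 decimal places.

Method order is 1; weight 2^1 = 2.
2×3.4832916300 = 6.9665832600; subtract 3.7186065300 → 3.2479767300
3.2479767300 ÷ 1 = 3.2479767300
Correction |R − A(h/2)| = 2.353e-01; gap |A(h/2) − A(h)| = 2.353e-01.

3.247977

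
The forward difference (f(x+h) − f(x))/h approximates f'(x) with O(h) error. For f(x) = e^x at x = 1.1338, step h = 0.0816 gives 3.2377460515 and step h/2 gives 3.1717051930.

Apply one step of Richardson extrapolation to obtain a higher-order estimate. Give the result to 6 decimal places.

3.105664

r = 1: numerator weight 2, denominator 1.
2 × 3.1717051930 = 6.3434103860; 6.3434103860 − 3.2377460515 = 3.1056643345
Denominator 2 − 1 = 1.
So the Richardson estimate is 3.1056643345.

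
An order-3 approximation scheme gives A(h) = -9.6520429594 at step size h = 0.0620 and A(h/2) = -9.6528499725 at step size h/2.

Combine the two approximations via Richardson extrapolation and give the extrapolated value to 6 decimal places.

-9.652965

With r = 3 the leading error scales as h^3, so the weight is 2^3 = 8.
Difference of the inputs: -9.6528499725 − (-9.6520429594) = -0.0008070131
Divide by 2^3 − 1 = 7: (-0.0008070131)/7 = -0.0001152876
R = -9.6528499725 − 0.0001152876 = -9.6529652601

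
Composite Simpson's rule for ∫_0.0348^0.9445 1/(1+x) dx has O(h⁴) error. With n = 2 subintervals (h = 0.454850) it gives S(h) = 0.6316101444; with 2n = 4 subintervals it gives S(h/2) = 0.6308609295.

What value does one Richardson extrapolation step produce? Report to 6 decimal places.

0.630811

Order 4 gives 2^r = 16 and 2^r − 1 = 15.
Difference of the inputs: 0.6308609295 − 0.6316101444 = -0.0007492149
Correction (A(h/2) − A(h))/(16 − 1) = (-0.0007492149)/15 = -0.0000499477
R = 0.6308609295 − 0.0000499477 = 0.6308109818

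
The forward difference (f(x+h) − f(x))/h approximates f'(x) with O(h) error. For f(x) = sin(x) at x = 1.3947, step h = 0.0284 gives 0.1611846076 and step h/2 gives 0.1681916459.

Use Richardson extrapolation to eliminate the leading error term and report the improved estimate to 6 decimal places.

Method order is 1; weight 2^1 = 2.
2 × 0.1681916459 = 0.3363832918; 0.3363832918 − 0.1611846076 = 0.1751986842
Extrapolated: 0.1751986842 / 1 = 0.1751986842

0.175199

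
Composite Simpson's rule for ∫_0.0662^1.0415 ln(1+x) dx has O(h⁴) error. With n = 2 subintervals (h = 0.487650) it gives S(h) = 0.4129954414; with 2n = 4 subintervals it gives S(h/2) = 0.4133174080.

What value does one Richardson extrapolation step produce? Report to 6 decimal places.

Error is O(h^4); halving h shrinks it by 2^4 = 16.
2^4*A(h/2) = 6.6130785280; minus A(h) gives 6.2000830866.
R = 6.2000830866/15 = 0.4133388724
Correction |R − A(h/2)| = 2.146e-05; gap |A(h/2) − A(h)| = 3.220e-04.

0.413339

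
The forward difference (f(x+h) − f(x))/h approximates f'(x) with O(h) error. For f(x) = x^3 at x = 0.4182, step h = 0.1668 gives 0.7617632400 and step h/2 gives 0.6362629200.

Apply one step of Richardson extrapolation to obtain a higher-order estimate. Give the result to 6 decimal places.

Method order is 1; weight 2^1 = 2.
2^1·A(h/2) = 1.2725258400; minus A(h) gives 0.5107626000.
0.5107626000 ÷ 1 = 0.5107626000

0.510763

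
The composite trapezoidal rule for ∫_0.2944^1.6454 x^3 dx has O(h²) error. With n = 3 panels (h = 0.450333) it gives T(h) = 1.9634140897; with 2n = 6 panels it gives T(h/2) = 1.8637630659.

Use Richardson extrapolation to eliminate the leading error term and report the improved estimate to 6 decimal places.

r = 2, so 2^r = 4.
Numerator 4·A(h/2) − A(h) = 4·1.8637630659 − 1.9634140897 = 5.4916381739
Denominator 4 − 1 = 3.
Result: 1.8305460580

1.830546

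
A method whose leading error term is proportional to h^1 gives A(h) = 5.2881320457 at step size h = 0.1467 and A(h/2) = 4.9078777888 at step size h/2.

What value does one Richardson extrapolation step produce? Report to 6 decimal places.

4.527624

Leading term ∝ h^1; use weight 2 = 2^1.
2·4.9078777888 = 9.8157555776; subtract 5.2881320457 → 4.5276235319
(2·4.9078777888 − 5.2881320457)/(2 − 1) = 4.5276235319
Correction |R − A(h/2)| = 3.803e-01; gap |A(h/2) − A(h)| = 3.803e-01.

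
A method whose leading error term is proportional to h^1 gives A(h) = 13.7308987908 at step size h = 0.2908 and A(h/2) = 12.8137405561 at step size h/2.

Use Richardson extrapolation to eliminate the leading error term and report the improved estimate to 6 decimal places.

With r = 1 the leading error scales as h^1, so the weight is 2^1 = 2.
2^1·A(h/2) = 25.6274811122; minus A(h) gives 11.8965823214.
Divide by 2^1 − 1 = 1.
R = 11.8965823214/1 = 11.8965823214

11.896582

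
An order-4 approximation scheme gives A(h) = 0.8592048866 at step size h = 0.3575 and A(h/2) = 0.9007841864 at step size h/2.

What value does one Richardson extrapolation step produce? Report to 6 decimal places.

Method order is 4; weight 2^4 = 16.
Numerator 16·A(h/2) − A(h) = 16·0.9007841864 − 0.8592048866 = 13.5533420958
Denominator 16 − 1 = 15.
R = 13.5533420958/15 = 0.9035561397

0.903556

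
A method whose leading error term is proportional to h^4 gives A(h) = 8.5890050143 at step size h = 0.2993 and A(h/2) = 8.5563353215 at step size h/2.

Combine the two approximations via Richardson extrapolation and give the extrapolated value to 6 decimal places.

With r = 4 the leading error scales as h^4, so the weight is 2^4 = 16.
2^4*A(h/2) = 136.9013651440; minus A(h) gives 128.3123601297.
Denominator 16 − 1 = 15.
128.3123601297 ÷ 15 = 8.5541573420
Gap between inputs: 3.267e-02; correction applied: −0.0021779795.

8.554157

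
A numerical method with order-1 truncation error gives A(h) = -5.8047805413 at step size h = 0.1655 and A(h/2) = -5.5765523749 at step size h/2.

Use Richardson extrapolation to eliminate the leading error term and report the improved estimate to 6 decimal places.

Leading term ∝ h^1; use weight 2 = 2^1.
A(h/2) − A(h) = -5.5765523749 − (-5.8047805413) = 0.2282281664
Correction (A(h/2) − A(h))/(2 − 1) = 0.2282281664/1 = 0.2282281664
R = -5.5765523749 + 0.2282281664 = -5.3483242085

-5.348324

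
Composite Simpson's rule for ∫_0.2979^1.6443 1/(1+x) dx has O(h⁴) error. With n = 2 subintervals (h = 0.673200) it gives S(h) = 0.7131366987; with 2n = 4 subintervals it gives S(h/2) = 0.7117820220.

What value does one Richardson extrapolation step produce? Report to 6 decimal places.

0.711692

Method order is 4; weight 2^4 = 16.
16·0.7117820220 = 11.3885123520; subtract 0.7131366987 → 10.6753756533
R = 10.6753756533/15 = 0.7116917102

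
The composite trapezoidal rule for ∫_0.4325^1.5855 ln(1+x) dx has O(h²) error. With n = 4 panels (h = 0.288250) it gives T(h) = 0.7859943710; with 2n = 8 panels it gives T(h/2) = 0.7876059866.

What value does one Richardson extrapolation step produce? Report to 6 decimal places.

0.788143

r = 2: numerator weight 4, denominator 3.
2^2 × A(h/2) = 3.1504239464; minus A(h) gives 2.3644295754.
Denominator 4 − 1 = 3.
(4 × 0.7876059866 − 0.7859943710)/(4 − 1) = 0.7881431918
Gap between inputs: 1.612e-03; correction applied: +0.0005372052.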